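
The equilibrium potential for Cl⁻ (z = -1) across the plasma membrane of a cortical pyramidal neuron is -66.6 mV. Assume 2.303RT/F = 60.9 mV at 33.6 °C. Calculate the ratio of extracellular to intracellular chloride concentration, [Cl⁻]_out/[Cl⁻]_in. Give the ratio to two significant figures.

12

log₁₀([out]/[in]) = E·z/(60.9) = -66.6 × -1 / 60.9 = 1.0936
[out]/[in] = 10^(1.0936) = 12.4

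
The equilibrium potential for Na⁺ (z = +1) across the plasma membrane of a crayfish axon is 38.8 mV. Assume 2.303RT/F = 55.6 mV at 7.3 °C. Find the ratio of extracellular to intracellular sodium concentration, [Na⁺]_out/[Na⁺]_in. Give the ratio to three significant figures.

4.99

log₁₀([out]/[in]) = E·z/(55.6) = 38.8 × 1 / 55.6 = 0.6978
[out]/[in] = 10^(0.6978) = 4.987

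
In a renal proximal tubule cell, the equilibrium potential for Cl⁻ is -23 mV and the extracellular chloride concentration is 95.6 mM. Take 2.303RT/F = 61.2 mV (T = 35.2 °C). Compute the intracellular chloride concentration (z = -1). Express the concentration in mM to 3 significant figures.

Nernst: E = (61.2/-1) · log₁₀([out]/[in]), so log₁₀([out]/[in]) = -23.0 × -1 / 61.2 = 0.3758.
[out]/[in] = 10^(0.3758) = 2.376.
[in] = 95.6 / 2.376 = 40.24 mM.

40.2 mM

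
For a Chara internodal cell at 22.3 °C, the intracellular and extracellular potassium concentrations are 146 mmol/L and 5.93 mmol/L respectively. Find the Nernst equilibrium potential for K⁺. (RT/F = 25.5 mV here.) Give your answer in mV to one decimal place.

E = (25.5/z) · ln([K⁺]_out/[K⁺]_in) with z = +1.
= (25.5/1) · ln(5.93/146) = 25.50 · ln(0.04062)
= 25.50 · (-3.2036) = -81.69 mV

-81.7 mV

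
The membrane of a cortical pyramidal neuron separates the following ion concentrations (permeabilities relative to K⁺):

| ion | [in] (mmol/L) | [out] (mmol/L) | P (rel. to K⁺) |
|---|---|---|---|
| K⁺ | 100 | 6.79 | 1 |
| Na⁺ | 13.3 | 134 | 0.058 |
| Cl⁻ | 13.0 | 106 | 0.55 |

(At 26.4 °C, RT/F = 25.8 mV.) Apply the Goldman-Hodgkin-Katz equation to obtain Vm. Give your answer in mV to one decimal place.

Vm = 25.8 · ln[(Σ P·[cation]ₒ + Σ P·[anion]ᵢ) / (Σ P·[cation]ᵢ + Σ P·[anion]ₒ)]
Numerator = 1×6.79 + 0.058×134 + 0.55×13.0 = 21.71
Denominator = 1×100 + 0.058×13.3 + 0.55×106 = 159.1
Vm = 25.8 · ln(0.13649) = 25.8 × (-1.9915) = -51.38 mV

-51.4 mV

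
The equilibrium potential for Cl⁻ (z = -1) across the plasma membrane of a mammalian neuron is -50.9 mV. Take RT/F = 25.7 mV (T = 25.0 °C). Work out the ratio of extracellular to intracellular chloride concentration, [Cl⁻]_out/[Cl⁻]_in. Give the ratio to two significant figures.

7.2

ln([out]/[in]) = E·z/(25.7) = -50.9 × -1 / 25.7 = 1.9805
[out]/[in] = e^(1.9805) = 7.247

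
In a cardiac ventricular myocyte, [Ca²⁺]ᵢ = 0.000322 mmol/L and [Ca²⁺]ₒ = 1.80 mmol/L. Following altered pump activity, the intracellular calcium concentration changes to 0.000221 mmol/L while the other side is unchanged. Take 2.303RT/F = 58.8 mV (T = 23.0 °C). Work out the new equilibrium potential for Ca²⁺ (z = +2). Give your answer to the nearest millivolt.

115 mV

After the shift: [Ca²⁺]_out = 1.80, [Ca²⁺]_in = 0.000221 mmol/L.
E_new = (58.8/2)·log₁₀(1.80/0.000221) = 29.40 · (3.9109) = 114.98 mV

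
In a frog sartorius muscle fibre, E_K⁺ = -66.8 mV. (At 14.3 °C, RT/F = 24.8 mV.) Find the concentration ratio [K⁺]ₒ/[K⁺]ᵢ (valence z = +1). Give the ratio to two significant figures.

ln([out]/[in]) = E·z/(24.8) = -66.8 × 1 / 24.8 = -2.6935
[out]/[in] = e^(-2.6935) = 0.06764

0.068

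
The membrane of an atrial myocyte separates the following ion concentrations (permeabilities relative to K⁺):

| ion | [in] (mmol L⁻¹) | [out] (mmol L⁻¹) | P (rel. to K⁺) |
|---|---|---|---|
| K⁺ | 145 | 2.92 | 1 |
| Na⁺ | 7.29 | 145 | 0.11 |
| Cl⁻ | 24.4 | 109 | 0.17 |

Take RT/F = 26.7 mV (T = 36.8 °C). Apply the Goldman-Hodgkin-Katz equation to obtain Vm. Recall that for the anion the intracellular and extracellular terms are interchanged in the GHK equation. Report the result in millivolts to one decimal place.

Vm = 26.7 · ln[(Σ P·[cation]ₒ + Σ P·[anion]ᵢ) / (Σ P·[cation]ᵢ + Σ P·[anion]ₒ)]
Numerator = 1×2.92 + 0.11×145 + 0.17×24.4 = 23.02
Denominator = 1×145 + 0.11×7.29 + 0.17×109 = 164.3
Vm = 26.7 · ln(0.14007) = 26.7 × (-1.9656) = -52.48 mV

-52.5 mV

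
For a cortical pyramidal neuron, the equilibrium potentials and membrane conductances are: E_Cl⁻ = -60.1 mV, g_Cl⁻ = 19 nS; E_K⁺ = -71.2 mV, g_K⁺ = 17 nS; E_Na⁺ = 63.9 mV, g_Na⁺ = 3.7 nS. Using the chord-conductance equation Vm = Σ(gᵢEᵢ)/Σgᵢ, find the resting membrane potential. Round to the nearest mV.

-53 mV

Σ gᵢEᵢ = 19·(-60.1) + 17·(-71.2) + 3.7·(63.9) = -2115.87
Σ gᵢ = 19 + 17 + 3.7 = 39.7
Vm = -2115.87 / 39.7 = -53.30 mV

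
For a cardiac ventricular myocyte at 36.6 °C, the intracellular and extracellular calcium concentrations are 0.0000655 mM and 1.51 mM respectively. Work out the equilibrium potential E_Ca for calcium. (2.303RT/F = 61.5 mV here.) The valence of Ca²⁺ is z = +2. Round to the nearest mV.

E = (61.5/z) · log₁₀([Ca²⁺]_out/[Ca²⁺]_in) with z = +2.
= (61.5/2) · log₁₀(1.51/0.0000655) = 30.75 · log₁₀(2.305e+04)
= 30.75 · (4.3627) = 134.15 mV

134 mV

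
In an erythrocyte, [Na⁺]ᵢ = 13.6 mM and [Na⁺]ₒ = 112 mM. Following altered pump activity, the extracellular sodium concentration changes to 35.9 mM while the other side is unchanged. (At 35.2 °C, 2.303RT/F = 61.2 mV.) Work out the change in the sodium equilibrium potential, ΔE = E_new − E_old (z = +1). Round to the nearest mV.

E_old = (61.2/1)·log₁₀(112/13.6) = 56.04 mV
E_new = (61.2/1)·log₁₀(35.9/13.6) = 25.80 mV
ΔE = 25.80 − (56.04) = -30.24 mV

-30 mV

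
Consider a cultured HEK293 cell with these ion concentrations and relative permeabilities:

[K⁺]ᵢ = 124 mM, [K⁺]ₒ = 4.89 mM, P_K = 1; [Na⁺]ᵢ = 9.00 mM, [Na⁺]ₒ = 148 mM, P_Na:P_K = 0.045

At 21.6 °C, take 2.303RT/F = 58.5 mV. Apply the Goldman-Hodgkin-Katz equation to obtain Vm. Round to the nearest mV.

-60 mV

Vm = 58.5 · log₁₀[(Σ P·[cation]ₒ + Σ P·[anion]ᵢ) / (Σ P·[cation]ᵢ + Σ P·[anion]ₒ)]
Numerator = 1×4.89 + 0.045×148 = 11.55
Denominator = 1×124 + 0.045×9.00 = 124.4
Vm = 58.5 · log₁₀(0.092842) = 58.5 × (-1.0323) = -60.39 mV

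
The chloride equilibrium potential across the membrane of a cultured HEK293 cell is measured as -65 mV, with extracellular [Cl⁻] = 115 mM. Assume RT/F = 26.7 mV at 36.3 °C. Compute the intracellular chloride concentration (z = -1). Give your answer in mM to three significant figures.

Nernst: E = (26.7/-1) · ln([out]/[in]), so ln([out]/[in]) = -65.0 × -1 / 26.7 = 2.4345.
[out]/[in] = e^(2.4345) = 11.41.
[in] = 115 / 11.41 = 10.08 mM.

10.1 mM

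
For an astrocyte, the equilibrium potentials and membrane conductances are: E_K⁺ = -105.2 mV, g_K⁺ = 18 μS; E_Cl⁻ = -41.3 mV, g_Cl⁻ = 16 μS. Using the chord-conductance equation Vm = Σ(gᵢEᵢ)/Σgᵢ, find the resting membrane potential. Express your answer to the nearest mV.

-75 mV

Σ gᵢEᵢ = 18·(-105.2) + 16·(-41.3) = -2554.40
Σ gᵢ = 18 + 16 = 34
Vm = -2554.40 / 34 = -75.13 mV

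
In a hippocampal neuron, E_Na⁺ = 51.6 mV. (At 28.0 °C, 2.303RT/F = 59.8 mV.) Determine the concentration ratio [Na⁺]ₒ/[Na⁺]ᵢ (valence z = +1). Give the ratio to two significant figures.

7.3

log₁₀([out]/[in]) = E·z/(59.8) = 51.6 × 1 / 59.8 = 0.8629
[out]/[in] = 10^(0.8629) = 7.292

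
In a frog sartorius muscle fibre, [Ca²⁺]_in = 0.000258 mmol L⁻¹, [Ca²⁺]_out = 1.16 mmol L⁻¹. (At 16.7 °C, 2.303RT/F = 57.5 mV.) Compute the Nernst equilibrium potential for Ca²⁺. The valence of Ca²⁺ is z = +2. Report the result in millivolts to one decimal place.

E = (57.5/z) · log₁₀([Ca²⁺]_out/[Ca²⁺]_in) with z = +2.
= (57.5/2) · log₁₀(1.16/0.000258) = 28.75 · log₁₀(4496)
= 28.75 · (3.6528) = 105.02 mV

105.0 mV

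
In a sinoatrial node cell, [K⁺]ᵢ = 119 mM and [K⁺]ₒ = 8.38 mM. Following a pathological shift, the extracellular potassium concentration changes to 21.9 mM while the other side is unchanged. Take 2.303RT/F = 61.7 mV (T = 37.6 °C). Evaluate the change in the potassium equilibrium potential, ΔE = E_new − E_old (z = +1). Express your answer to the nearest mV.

26 mV

E_old = (61.7/1)·log₁₀(8.38/119) = -71.10 mV
E_new = (61.7/1)·log₁₀(21.9/119) = -45.36 mV
ΔE = -45.36 − (-71.10) = 25.74 mV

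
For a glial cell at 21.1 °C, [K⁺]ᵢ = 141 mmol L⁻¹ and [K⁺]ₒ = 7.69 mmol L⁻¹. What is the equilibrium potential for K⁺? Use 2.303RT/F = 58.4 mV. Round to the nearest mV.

E = (58.4/z) · log₁₀([K⁺]_out/[K⁺]_in) with z = +1.
= (58.4/1) · log₁₀(7.69/141) = 58.40 · log₁₀(0.05454)
= 58.40 · (-1.2633) = -73.78 mV

-74 mV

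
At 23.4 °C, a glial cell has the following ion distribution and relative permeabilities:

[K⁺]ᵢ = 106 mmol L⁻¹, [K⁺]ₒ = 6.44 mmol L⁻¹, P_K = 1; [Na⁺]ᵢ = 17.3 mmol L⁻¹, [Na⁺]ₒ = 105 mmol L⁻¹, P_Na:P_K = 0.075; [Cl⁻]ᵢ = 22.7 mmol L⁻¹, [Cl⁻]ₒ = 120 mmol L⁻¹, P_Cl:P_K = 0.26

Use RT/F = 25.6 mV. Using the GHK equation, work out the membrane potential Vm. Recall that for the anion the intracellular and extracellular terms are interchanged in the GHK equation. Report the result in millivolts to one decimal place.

-49.3 mV

Vm = 25.6 · ln[(Σ P·[cation]ₒ + Σ P·[anion]ᵢ) / (Σ P·[cation]ᵢ + Σ P·[anion]ₒ)]
Numerator = 1×6.44 + 0.075×105 + 0.26×22.7 = 20.22
Denominator = 1×106 + 0.075×17.3 + 0.26×120 = 138.5
Vm = 25.6 · ln(0.14597) = 25.6 × (-1.9243) = -49.26 mV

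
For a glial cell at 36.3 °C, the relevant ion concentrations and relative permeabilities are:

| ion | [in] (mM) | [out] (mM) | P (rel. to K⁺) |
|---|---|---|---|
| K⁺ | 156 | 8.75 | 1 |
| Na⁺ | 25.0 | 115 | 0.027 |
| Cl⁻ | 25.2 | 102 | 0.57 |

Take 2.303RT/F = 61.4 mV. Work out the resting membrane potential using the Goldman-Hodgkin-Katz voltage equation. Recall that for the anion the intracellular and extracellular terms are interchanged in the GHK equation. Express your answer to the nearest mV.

-56 mV

Vm = 61.4 · log₁₀[(Σ P·[cation]ₒ + Σ P·[anion]ᵢ) / (Σ P·[cation]ᵢ + Σ P·[anion]ₒ)]
Numerator = 1×8.75 + 0.027×115 + 0.57×25.2 = 26.22
Denominator = 1×156 + 0.027×25.0 + 0.57×102 = 214.8
Vm = 61.4 · log₁₀(0.12205) = 61.4 × (-0.9134) = -56.09 mV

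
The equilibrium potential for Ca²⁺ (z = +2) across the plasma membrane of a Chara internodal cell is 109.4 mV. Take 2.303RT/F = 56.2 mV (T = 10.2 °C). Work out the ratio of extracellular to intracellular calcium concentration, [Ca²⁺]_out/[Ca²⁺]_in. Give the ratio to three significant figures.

log₁₀([out]/[in]) = E·z/(56.2) = 109.4 × 2 / 56.2 = 3.8932
[out]/[in] = 10^(3.8932) = 7821

7820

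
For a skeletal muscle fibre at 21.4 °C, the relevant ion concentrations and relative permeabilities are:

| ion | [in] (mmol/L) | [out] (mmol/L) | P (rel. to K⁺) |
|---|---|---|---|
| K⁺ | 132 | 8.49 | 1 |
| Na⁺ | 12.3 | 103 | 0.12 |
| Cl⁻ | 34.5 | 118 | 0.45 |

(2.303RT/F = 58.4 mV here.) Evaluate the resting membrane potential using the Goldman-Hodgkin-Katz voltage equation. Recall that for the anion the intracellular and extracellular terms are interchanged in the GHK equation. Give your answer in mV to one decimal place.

Vm = 58.4 · log₁₀[(Σ P·[cation]ₒ + Σ P·[anion]ᵢ) / (Σ P·[cation]ᵢ + Σ P·[anion]ₒ)]
Numerator = 1×8.49 + 0.12×103 + 0.45×34.5 = 36.38
Denominator = 1×132 + 0.12×12.3 + 0.45×118 = 186.6
Vm = 58.4 · log₁₀(0.19496) = 58.4 × (-0.7101) = -41.47 mV

-41.5 mV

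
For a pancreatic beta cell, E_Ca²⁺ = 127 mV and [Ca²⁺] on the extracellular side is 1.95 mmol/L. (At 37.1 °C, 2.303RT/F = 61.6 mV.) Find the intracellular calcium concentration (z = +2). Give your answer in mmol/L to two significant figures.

Nernst: E = (61.6/2) · log₁₀([out]/[in]), so log₁₀([out]/[in]) = 127.0 × 2 / 61.6 = 4.1234.
[out]/[in] = 10^(4.1234) = 1.329e+04.
[in] = 1.95 / 1.329e+04 = 0.0001468 mmol/L.

0.00015 mmol/L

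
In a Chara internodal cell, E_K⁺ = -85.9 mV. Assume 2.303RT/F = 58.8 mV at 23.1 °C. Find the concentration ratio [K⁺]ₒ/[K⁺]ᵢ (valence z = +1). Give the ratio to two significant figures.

log₁₀([out]/[in]) = E·z/(58.8) = -85.9 × 1 / 58.8 = -1.4609
[out]/[in] = 10^(-1.4609) = 0.0346

0.035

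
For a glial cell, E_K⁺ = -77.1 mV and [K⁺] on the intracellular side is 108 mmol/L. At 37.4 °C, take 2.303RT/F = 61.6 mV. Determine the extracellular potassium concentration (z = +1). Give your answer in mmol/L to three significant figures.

Nernst: E = (61.6/1) · log₁₀([out]/[in]), so log₁₀([out]/[in]) = -77.1 × 1 / 61.6 = -1.2516.
[out]/[in] = 10^(-1.2516) = 0.05602.
[out] = 0.05602 × 108 = 6.051 mmol/L.

6.05 mmol/L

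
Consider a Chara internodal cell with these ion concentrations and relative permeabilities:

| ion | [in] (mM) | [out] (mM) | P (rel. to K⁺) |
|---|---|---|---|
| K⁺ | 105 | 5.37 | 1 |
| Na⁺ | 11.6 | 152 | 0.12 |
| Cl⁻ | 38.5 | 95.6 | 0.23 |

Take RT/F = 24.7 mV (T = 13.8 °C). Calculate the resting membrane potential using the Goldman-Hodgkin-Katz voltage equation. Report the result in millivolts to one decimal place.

Vm = 24.7 · ln[(Σ P·[cation]ₒ + Σ P·[anion]ᵢ) / (Σ P·[cation]ᵢ + Σ P·[anion]ₒ)]
Numerator = 1×5.37 + 0.12×152 + 0.23×38.5 = 32.47
Denominator = 1×105 + 0.12×11.6 + 0.23×95.6 = 128.4
Vm = 24.7 · ln(0.25288) = 24.7 × (-1.3748) = -33.96 mV

-34.0 mV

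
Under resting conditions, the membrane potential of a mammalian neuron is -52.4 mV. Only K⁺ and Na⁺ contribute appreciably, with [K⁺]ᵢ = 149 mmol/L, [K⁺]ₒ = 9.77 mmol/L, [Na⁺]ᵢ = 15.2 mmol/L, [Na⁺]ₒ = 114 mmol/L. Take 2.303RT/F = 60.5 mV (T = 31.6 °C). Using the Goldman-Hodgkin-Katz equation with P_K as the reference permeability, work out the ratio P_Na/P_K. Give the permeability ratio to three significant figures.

Let α = P_Na/P_K. GHK: Vm = 60.5·log₁₀[(Kₒ + α·Naₒ)/(Kᵢ + α·Naᵢ)].
10^(Vm/60.5) = 10^(-52.4/60.5) = 0.13611
So 0.13611·(Kᵢ + α·Naᵢ) = Kₒ + α·Naₒ → α = (0.13611·149.0 − 9.77) / (114.0 − 0.13611·15.2)
α = (20.28 − 9.77) / (114.0 − 2.069) = 10.51/111.9 = 0.0939

0.0939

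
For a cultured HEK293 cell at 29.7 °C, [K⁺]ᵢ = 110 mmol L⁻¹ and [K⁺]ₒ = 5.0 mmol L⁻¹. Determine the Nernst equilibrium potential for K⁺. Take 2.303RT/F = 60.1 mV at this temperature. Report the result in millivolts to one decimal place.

-80.7 mV

E = (60.1/z) · log₁₀([K⁺]_out/[K⁺]_in) with z = +1.
= (60.1/1) · log₁₀(5.0/110) = 60.10 · log₁₀(0.04545)
= 60.10 · (-1.3424) = -80.68 mV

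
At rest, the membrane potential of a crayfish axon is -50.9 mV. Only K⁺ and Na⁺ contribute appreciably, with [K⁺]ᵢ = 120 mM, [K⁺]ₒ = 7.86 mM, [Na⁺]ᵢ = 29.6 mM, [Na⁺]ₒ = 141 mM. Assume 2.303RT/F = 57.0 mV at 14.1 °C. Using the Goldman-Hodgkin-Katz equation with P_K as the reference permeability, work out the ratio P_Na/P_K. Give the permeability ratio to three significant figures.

0.0546

Let α = P_Na/P_K. GHK: Vm = 57.0·log₁₀[(Kₒ + α·Naₒ)/(Kᵢ + α·Naᵢ)].
10^(Vm/57.0) = 10^(-50.9/57.0) = 0.12794
So 0.12794·(Kᵢ + α·Naᵢ) = Kₒ + α·Naₒ → α = (0.12794·120.0 − 7.86) / (141.0 − 0.12794·29.6)
α = (15.35 − 7.86) / (141.0 − 3.787) = 7.493/137.2 = 0.05461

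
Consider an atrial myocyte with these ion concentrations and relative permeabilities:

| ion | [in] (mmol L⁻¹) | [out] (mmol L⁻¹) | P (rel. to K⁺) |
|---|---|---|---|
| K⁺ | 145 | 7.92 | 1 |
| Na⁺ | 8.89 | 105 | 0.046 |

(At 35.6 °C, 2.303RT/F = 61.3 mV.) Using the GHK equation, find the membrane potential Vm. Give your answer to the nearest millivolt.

Vm = 61.3 · log₁₀[(Σ P·[cation]ₒ + Σ P·[anion]ᵢ) / (Σ P·[cation]ᵢ + Σ P·[anion]ₒ)]
Numerator = 1×7.92 + 0.046×105 = 12.75
Denominator = 1×145 + 0.046×8.89 = 145.4
Vm = 61.3 · log₁₀(0.087684) = 61.3 × (-1.0571) = -64.80 mV

-65 mV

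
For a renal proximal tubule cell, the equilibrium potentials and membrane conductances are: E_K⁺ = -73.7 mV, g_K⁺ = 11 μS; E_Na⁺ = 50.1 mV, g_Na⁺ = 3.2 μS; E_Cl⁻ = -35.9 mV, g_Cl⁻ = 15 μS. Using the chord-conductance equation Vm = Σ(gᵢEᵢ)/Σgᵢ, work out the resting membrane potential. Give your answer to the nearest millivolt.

-41 mV

Σ gᵢEᵢ = 11·(-73.7) + 3.2·(50.1) + 15·(-35.9) = -1188.88
Σ gᵢ = 11 + 3.2 + 15 = 29.2
Vm = -1188.88 / 29.2 = -40.72 mV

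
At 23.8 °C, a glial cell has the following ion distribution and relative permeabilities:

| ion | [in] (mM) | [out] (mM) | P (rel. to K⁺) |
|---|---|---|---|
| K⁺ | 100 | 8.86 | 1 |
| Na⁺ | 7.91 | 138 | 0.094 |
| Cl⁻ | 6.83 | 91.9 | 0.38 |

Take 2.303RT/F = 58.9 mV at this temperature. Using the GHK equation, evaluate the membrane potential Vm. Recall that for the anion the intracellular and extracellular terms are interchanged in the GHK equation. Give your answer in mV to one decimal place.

Vm = 58.9 · log₁₀[(Σ P·[cation]ₒ + Σ P·[anion]ᵢ) / (Σ P·[cation]ᵢ + Σ P·[anion]ₒ)]
Numerator = 1×8.86 + 0.094×138 + 0.38×6.83 = 24.43
Denominator = 1×100 + 0.094×7.91 + 0.38×91.9 = 135.7
Vm = 58.9 · log₁₀(0.18006) = 58.9 × (-0.7446) = -43.86 mV

-43.9 mV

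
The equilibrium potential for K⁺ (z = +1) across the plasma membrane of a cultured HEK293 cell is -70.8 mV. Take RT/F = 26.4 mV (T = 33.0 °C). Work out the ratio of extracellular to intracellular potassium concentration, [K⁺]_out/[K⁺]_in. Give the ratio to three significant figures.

0.0684

ln([out]/[in]) = E·z/(26.4) = -70.8 × 1 / 26.4 = -2.6818
[out]/[in] = e^(-2.6818) = 0.06844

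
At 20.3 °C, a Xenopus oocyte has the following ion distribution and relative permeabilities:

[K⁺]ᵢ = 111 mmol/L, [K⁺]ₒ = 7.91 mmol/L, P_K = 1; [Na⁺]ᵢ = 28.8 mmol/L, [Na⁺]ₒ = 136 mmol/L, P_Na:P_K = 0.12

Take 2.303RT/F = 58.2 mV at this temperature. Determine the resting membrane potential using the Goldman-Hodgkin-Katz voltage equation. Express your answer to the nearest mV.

-39 mV

Vm = 58.2 · log₁₀[(Σ P·[cation]ₒ + Σ P·[anion]ᵢ) / (Σ P·[cation]ᵢ + Σ P·[anion]ₒ)]
Numerator = 1×7.91 + 0.12×136 = 24.23
Denominator = 1×111 + 0.12×28.8 = 114.5
Vm = 58.2 · log₁₀(0.2117) = 58.2 × (-0.6743) = -39.24 mV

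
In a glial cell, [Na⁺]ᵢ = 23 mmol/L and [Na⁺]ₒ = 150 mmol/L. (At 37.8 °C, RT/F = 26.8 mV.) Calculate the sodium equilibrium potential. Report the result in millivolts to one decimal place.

50.3 mV

E = (26.8/z) · ln([Na⁺]_out/[Na⁺]_in) with z = +1.
= (26.8/1) · ln(150/23) = 26.80 · ln(6.522)
= 26.80 · (1.8751) = 50.25 mV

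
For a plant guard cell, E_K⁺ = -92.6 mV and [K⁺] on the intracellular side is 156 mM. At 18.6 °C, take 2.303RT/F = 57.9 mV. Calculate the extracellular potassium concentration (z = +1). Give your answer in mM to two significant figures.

3.9 mM

Nernst: E = (57.9/1) · log₁₀([out]/[in]), so log₁₀([out]/[in]) = -92.6 × 1 / 57.9 = -1.5993.
[out]/[in] = 10^(-1.5993) = 0.02516.
[out] = 0.02516 × 156 = 3.925 mM.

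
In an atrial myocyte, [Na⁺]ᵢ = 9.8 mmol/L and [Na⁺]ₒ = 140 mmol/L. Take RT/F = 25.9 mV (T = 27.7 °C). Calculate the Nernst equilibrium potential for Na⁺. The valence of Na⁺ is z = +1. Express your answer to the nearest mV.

E = (25.9/z) · ln([Na⁺]_out/[Na⁺]_in) with z = +1.
= (25.9/1) · ln(140/9.8) = 25.90 · ln(14.29)
= 25.90 · (2.6593) = 68.87 mV

69 mV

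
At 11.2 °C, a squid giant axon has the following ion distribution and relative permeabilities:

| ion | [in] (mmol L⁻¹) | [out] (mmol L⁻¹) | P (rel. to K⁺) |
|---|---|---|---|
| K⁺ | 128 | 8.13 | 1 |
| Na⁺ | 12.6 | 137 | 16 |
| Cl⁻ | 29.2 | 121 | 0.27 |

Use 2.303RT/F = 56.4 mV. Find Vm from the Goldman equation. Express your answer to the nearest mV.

Vm = 56.4 · log₁₀[(Σ P·[cation]ₒ + Σ P·[anion]ᵢ) / (Σ P·[cation]ᵢ + Σ P·[anion]ₒ)]
Numerator = 1×8.13 + 16×137 + 0.27×29.2 = 2208
Denominator = 1×128 + 16×12.6 + 0.27×121 = 362.3
Vm = 56.4 · log₁₀(6.0949) = 56.4 × (0.7850) = 44.27 mV

44 mV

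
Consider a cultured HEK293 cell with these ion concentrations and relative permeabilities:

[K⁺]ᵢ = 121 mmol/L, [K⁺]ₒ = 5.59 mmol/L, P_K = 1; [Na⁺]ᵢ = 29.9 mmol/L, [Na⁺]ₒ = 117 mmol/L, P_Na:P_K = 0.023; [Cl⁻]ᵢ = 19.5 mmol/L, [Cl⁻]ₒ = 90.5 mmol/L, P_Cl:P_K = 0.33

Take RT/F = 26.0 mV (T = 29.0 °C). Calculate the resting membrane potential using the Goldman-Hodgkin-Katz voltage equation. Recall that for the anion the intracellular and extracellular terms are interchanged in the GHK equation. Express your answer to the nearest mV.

-61 mV

Vm = 26.0 · ln[(Σ P·[cation]ₒ + Σ P·[anion]ᵢ) / (Σ P·[cation]ᵢ + Σ P·[anion]ₒ)]
Numerator = 1×5.59 + 0.023×117 + 0.33×19.5 = 14.72
Denominator = 1×121 + 0.023×29.9 + 0.33×90.5 = 151.6
Vm = 26.0 · ln(0.097102) = 26.0 × (-2.3320) = -60.63 mV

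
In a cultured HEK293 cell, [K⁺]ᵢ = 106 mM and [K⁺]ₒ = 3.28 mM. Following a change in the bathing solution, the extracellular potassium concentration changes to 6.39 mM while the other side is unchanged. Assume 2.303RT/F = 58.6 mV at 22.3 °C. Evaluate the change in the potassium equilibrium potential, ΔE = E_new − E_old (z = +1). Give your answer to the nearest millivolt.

E_old = (58.6/1)·log₁₀(3.28/106) = -88.45 mV
E_new = (58.6/1)·log₁₀(6.39/106) = -71.48 mV
ΔE = -71.48 − (-88.45) = 16.97 mV

17 mV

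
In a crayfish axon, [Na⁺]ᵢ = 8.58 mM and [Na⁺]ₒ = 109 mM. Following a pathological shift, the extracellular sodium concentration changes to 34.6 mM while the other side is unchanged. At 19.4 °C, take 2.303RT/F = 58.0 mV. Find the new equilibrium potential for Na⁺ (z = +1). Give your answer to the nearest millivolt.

35 mV

After the shift: [Na⁺]_out = 34.6, [Na⁺]_in = 8.58 mM.
E_new = (58.0/1)·log₁₀(34.6/8.58) = 58.00 · (0.6056) = 35.12 mV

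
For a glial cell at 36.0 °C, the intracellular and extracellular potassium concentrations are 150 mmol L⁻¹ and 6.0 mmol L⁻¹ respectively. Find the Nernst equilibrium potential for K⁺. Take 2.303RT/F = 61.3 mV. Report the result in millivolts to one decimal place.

-85.7 mV

E = (61.3/z) · log₁₀([K⁺]_out/[K⁺]_in) with z = +1.
= (61.3/1) · log₁₀(6.0/150) = 61.30 · log₁₀(0.04)
= 61.30 · (-1.3979) = -85.69 mV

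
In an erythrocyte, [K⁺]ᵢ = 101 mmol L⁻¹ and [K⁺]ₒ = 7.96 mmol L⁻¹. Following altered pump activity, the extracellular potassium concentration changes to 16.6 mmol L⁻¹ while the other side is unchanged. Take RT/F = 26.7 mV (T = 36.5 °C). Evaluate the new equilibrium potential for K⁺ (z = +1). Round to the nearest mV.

After the shift: [K⁺]_out = 16.6, [K⁺]_in = 101 mmol L⁻¹.
E_new = (26.7/1)·ln(16.6/101) = 26.70 · (-1.8057) = -48.21 mV

-48 mV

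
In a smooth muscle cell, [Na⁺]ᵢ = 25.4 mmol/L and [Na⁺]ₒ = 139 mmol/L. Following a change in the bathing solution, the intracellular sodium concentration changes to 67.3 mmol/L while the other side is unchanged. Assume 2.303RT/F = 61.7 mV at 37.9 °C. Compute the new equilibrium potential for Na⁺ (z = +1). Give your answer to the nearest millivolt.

19 mV

After the shift: [Na⁺]_out = 139, [Na⁺]_in = 67.3 mmol/L.
E_new = (61.7/1)·log₁₀(139/67.3) = 61.70 · (0.3150) = 19.44 mV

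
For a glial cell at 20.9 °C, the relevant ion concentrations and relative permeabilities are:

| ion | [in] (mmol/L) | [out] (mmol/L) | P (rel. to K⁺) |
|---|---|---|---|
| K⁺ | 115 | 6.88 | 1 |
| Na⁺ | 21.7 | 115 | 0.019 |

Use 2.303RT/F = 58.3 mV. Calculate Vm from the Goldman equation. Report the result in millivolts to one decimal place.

-64.4 mV

Vm = 58.3 · log₁₀[(Σ P·[cation]ₒ + Σ P·[anion]ᵢ) / (Σ P·[cation]ᵢ + Σ P·[anion]ₒ)]
Numerator = 1×6.88 + 0.019×115 = 9.065
Denominator = 1×115 + 0.019×21.7 = 115.4
Vm = 58.3 · log₁₀(0.078544) = 58.3 × (-1.1049) = -64.41 mV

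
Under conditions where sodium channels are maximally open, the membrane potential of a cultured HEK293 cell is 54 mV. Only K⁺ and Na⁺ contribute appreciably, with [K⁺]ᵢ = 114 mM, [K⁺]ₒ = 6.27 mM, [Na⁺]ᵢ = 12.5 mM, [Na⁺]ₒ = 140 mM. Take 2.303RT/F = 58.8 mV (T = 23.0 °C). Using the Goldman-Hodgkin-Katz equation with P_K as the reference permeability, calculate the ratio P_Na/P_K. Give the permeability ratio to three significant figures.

25.8

Let α = P_Na/P_K. GHK: Vm = 58.8·log₁₀[(Kₒ + α·Naₒ)/(Kᵢ + α·Naᵢ)].
10^(Vm/58.8) = 10^(54.0/58.8) = 8.2864
So 8.2864·(Kᵢ + α·Naᵢ) = Kₒ + α·Naₒ → α = (8.2864·114.0 − 6.27) / (140.0 − 8.2864·12.5)
α = (944.7 − 6.27) / (140.0 − 103.6) = 938.4/36.42 = 25.77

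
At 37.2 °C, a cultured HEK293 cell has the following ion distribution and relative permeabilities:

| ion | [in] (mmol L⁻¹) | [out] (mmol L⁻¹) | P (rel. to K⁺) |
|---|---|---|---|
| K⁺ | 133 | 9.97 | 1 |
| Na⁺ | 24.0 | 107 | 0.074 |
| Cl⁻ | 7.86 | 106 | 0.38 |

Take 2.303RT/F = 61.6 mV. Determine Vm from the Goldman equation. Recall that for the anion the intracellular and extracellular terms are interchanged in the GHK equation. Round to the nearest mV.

Vm = 61.6 · log₁₀[(Σ P·[cation]ₒ + Σ P·[anion]ᵢ) / (Σ P·[cation]ᵢ + Σ P·[anion]ₒ)]
Numerator = 1×9.97 + 0.074×107 + 0.38×7.86 = 20.87
Denominator = 1×133 + 0.074×24.0 + 0.38×106 = 175.1
Vm = 61.6 · log₁₀(0.11925) = 61.6 × (-0.9236) = -56.89 mV

-57 mV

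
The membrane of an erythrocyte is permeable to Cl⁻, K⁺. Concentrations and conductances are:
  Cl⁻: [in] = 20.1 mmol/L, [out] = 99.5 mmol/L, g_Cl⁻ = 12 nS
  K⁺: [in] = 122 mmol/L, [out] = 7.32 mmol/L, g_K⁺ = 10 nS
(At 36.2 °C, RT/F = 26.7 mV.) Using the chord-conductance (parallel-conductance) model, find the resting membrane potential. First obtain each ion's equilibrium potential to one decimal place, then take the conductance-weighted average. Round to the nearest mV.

E_Cl⁻ = (26.7/-1)·ln(99.5/20.1) = -42.7 mV
E_K⁺ = (26.7/1)·ln(7.32/122) = -75.1 mV
Vm = (Σ gᵢEᵢ)/(Σ gᵢ) = (12·-42.7 + 10·-75.1) / (12 + 10)
= -1263.40 / 22 = -57.43 mV

-57 mV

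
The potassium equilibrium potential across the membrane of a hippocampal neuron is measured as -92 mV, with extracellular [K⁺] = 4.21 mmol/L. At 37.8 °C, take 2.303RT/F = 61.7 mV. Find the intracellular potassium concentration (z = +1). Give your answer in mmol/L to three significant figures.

130 mmol/L

Nernst: E = (61.7/1) · log₁₀([out]/[in]), so log₁₀([out]/[in]) = -92.0 × 1 / 61.7 = -1.4911.
[out]/[in] = 10^(-1.4911) = 0.03228.
[in] = 4.21 / 0.03228 = 130.4 mmol/L.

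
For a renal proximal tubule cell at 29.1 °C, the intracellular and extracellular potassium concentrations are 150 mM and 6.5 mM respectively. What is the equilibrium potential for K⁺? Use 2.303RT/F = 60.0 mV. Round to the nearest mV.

-82 mV

E = (60.0/z) · log₁₀([K⁺]_out/[K⁺]_in) with z = +1.
= (60.0/1) · log₁₀(6.5/150) = 60.00 · log₁₀(0.04333)
= 60.00 · (-1.3632) = -81.79 mV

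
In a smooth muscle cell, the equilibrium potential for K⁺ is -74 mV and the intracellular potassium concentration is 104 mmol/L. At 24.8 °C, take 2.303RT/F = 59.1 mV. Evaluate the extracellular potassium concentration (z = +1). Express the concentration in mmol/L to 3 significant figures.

5.82 mmol/L

Nernst: E = (59.1/1) · log₁₀([out]/[in]), so log₁₀([out]/[in]) = -74.0 × 1 / 59.1 = -1.2521.
[out]/[in] = 10^(-1.2521) = 0.05596.
[out] = 0.05596 × 104 = 5.82 mmol/L.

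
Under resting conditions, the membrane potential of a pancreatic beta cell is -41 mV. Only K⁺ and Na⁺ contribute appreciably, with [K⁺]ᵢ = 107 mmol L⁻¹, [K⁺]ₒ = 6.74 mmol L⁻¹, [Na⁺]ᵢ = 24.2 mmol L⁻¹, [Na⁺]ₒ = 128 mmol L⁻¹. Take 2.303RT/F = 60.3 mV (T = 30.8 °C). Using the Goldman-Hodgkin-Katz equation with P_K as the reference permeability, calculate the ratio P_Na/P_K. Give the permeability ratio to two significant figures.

Let α = P_Na/P_K. GHK: Vm = 60.3·log₁₀[(Kₒ + α·Naₒ)/(Kᵢ + α·Naᵢ)].
10^(Vm/60.3) = 10^(-41.0/60.3) = 0.20896
So 0.20896·(Kᵢ + α·Naᵢ) = Kₒ + α·Naₒ → α = (0.20896·107.0 − 6.74) / (128.0 − 0.20896·24.2)
α = (22.36 − 6.74) / (128.0 − 5.057) = 15.62/122.9 = 0.127

0.13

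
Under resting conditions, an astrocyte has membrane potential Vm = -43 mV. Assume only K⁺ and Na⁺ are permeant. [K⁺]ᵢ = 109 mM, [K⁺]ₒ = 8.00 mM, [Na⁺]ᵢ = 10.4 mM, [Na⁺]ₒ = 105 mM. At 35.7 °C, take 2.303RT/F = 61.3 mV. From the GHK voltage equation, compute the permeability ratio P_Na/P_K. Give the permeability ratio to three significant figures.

0.133

Let α = P_Na/P_K. GHK: Vm = 61.3·log₁₀[(Kₒ + α·Naₒ)/(Kᵢ + α·Naᵢ)].
10^(Vm/61.3) = 10^(-43.0/61.3) = 0.19885
So 0.19885·(Kᵢ + α·Naᵢ) = Kₒ + α·Naₒ → α = (0.19885·109.0 − 8.0) / (105.0 − 0.19885·10.4)
α = (21.67 − 8.0) / (105.0 − 2.068) = 13.67/102.9 = 0.1329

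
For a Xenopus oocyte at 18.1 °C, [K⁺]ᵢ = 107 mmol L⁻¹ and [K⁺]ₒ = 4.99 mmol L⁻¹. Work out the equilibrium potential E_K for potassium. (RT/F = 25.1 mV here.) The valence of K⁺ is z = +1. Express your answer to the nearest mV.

E = (25.1/z) · ln([K⁺]_out/[K⁺]_in) with z = +1.
= (25.1/1) · ln(4.99/107) = 25.10 · ln(0.04664)
= 25.10 · (-3.0654) = -76.94 mV

-77 mV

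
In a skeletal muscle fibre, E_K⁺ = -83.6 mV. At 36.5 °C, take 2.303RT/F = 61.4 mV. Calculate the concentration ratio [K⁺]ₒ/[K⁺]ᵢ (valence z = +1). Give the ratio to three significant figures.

log₁₀([out]/[in]) = E·z/(61.4) = -83.6 × 1 / 61.4 = -1.3616
[out]/[in] = 10^(-1.3616) = 0.04349

0.0435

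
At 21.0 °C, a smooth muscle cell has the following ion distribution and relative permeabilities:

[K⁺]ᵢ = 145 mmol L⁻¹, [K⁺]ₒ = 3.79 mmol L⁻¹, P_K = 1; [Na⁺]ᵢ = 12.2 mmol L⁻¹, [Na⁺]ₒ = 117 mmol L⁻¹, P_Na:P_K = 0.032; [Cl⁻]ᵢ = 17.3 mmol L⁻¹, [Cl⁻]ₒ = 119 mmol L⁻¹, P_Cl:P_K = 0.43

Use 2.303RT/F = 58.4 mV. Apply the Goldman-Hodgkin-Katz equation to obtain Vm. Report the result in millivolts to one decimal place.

Vm = 58.4 · log₁₀[(Σ P·[cation]ₒ + Σ P·[anion]ᵢ) / (Σ P·[cation]ᵢ + Σ P·[anion]ₒ)]
Numerator = 1×3.79 + 0.032×117 + 0.43×17.3 = 14.97
Denominator = 1×145 + 0.032×12.2 + 0.43×119 = 196.6
Vm = 58.4 · log₁₀(0.076175) = 58.4 × (-1.1182) = -65.30 mV

-65.3 mV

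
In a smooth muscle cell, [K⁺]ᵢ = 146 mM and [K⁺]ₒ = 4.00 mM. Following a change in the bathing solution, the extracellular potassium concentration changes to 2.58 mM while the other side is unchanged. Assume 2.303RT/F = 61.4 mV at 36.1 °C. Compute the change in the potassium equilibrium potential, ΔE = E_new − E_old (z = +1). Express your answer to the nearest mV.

-12 mV

E_old = (61.4/1)·log₁₀(4.00/146) = -95.92 mV
E_new = (61.4/1)·log₁₀(2.58/146) = -107.62 mV
ΔE = -107.62 − (-95.92) = -11.69 mV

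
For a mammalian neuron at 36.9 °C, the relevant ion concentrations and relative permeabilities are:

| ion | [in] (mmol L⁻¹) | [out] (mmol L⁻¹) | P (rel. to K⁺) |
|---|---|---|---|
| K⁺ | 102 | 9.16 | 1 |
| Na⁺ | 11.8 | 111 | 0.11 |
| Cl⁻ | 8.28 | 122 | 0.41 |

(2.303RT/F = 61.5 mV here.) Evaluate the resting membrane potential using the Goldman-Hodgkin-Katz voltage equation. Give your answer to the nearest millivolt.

Vm = 61.5 · log₁₀[(Σ P·[cation]ₒ + Σ P·[anion]ᵢ) / (Σ P·[cation]ᵢ + Σ P·[anion]ₒ)]
Numerator = 1×9.16 + 0.11×111 + 0.41×8.28 = 24.76
Denominator = 1×102 + 0.11×11.8 + 0.41×122 = 153.3
Vm = 61.5 · log₁₀(0.16153) = 61.5 × (-0.7918) = -48.69 mV

-49 mV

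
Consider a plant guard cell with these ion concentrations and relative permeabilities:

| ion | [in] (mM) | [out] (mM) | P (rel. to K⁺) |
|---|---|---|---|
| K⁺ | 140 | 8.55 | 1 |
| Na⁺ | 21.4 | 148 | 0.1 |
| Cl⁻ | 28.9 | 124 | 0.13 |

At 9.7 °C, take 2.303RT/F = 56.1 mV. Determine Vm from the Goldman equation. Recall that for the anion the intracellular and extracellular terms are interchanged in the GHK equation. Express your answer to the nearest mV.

Vm = 56.1 · log₁₀[(Σ P·[cation]ₒ + Σ P·[anion]ᵢ) / (Σ P·[cation]ᵢ + Σ P·[anion]ₒ)]
Numerator = 1×8.55 + 0.1×148 + 0.13×28.9 = 27.11
Denominator = 1×140 + 0.1×21.4 + 0.13×124 = 158.3
Vm = 56.1 · log₁₀(0.17128) = 56.1 × (-0.7663) = -42.99 mV

-43 mV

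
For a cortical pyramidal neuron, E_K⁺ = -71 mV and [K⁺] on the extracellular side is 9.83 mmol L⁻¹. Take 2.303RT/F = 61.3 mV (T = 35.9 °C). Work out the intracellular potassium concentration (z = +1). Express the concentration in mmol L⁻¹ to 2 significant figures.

Nernst: E = (61.3/1) · log₁₀([out]/[in]), so log₁₀([out]/[in]) = -71.0 × 1 / 61.3 = -1.1582.
[out]/[in] = 10^(-1.1582) = 0.06946.
[in] = 9.83 / 0.06946 = 141.5 mmol L⁻¹.

140 mmol L⁻¹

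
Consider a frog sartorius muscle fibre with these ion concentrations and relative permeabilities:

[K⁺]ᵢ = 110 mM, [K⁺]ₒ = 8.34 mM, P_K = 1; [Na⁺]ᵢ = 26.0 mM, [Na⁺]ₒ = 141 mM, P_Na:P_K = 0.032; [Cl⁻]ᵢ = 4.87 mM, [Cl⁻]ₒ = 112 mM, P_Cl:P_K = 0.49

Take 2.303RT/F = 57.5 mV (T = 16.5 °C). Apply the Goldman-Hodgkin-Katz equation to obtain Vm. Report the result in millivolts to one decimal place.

Vm = 57.5 · log₁₀[(Σ P·[cation]ₒ + Σ P·[anion]ᵢ) / (Σ P·[cation]ᵢ + Σ P·[anion]ₒ)]
Numerator = 1×8.34 + 0.032×141 + 0.49×4.87 = 15.24
Denominator = 1×110 + 0.032×26.0 + 0.49×112 = 165.7
Vm = 57.5 · log₁₀(0.091957) = 57.5 × (-1.0364) = -59.59 mV

-59.6 mV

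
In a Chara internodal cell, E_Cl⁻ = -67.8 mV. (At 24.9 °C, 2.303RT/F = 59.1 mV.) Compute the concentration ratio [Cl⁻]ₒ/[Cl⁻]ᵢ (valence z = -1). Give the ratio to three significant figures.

14.0

log₁₀([out]/[in]) = E·z/(59.1) = -67.8 × -1 / 59.1 = 1.1472
[out]/[in] = 10^(1.1472) = 14.03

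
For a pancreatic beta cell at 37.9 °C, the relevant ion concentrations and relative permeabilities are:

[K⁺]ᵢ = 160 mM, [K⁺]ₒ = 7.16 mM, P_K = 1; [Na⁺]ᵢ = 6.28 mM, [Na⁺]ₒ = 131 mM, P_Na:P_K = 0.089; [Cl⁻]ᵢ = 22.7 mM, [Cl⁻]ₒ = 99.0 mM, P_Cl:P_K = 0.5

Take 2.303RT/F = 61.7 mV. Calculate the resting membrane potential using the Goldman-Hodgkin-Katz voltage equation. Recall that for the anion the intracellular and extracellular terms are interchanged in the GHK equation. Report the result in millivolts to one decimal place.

-52.0 mV

Vm = 61.7 · log₁₀[(Σ P·[cation]ₒ + Σ P·[anion]ᵢ) / (Σ P·[cation]ᵢ + Σ P·[anion]ₒ)]
Numerator = 1×7.16 + 0.089×131 + 0.5×22.7 = 30.17
Denominator = 1×160 + 0.089×6.28 + 0.5×99.0 = 210.1
Vm = 61.7 · log₁₀(0.14362) = 61.7 × (-0.8428) = -52.00 mV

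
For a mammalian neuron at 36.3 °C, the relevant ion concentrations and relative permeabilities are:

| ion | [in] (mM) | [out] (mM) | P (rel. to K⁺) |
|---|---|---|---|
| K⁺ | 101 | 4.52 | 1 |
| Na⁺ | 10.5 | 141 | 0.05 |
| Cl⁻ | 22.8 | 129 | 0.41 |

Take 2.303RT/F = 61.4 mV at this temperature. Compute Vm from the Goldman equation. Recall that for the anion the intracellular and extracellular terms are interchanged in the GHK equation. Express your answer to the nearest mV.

Vm = 61.4 · log₁₀[(Σ P·[cation]ₒ + Σ P·[anion]ᵢ) / (Σ P·[cation]ᵢ + Σ P·[anion]ₒ)]
Numerator = 1×4.52 + 0.05×141 + 0.41×22.8 = 20.92
Denominator = 1×101 + 0.05×10.5 + 0.41×129 = 154.4
Vm = 61.4 · log₁₀(0.13547) = 61.4 × (-0.8682) = -53.31 mV

-53 mV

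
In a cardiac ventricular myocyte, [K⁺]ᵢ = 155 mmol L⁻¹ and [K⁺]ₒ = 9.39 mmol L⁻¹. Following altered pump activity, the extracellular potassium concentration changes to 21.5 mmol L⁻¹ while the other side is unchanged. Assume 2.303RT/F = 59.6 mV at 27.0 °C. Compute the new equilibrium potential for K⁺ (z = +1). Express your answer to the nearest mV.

After the shift: [K⁺]_out = 21.5, [K⁺]_in = 155 mmol L⁻¹.
E_new = (59.6/1)·log₁₀(21.5/155) = 59.60 · (-0.8579) = -51.13 mV

-51 mV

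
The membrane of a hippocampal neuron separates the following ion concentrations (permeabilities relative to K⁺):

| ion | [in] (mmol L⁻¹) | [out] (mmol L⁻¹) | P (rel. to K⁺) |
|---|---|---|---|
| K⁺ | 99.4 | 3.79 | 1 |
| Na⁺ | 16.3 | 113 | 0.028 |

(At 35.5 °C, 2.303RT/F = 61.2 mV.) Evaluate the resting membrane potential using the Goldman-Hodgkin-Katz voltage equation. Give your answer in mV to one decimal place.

Vm = 61.2 · log₁₀[(Σ P·[cation]ₒ + Σ P·[anion]ᵢ) / (Σ P·[cation]ᵢ + Σ P·[anion]ₒ)]
Numerator = 1×3.79 + 0.028×113 = 6.954
Denominator = 1×99.4 + 0.028×16.3 = 99.86
Vm = 61.2 · log₁₀(0.06964) = 61.2 × (-1.1571) = -70.82 mV

-70.8 mV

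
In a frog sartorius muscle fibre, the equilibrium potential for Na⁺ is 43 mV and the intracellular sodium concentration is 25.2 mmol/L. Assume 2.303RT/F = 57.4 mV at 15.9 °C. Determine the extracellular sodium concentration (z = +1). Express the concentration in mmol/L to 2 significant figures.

140 mmol/L

Nernst: E = (57.4/1) · log₁₀([out]/[in]), so log₁₀([out]/[in]) = 43.0 × 1 / 57.4 = 0.7491.
[out]/[in] = 10^(0.7491) = 5.612.
[out] = 5.612 × 25.2 = 141.4 mmol/L.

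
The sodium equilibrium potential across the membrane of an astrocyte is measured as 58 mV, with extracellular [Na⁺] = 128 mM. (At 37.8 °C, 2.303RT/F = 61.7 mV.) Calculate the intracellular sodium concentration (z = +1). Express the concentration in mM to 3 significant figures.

Nernst: E = (61.7/1) · log₁₀([out]/[in]), so log₁₀([out]/[in]) = 58.0 × 1 / 61.7 = 0.9400.
[out]/[in] = 10^(0.9400) = 8.71.
[in] = 128 / 8.71 = 14.7 mM.

14.7 mM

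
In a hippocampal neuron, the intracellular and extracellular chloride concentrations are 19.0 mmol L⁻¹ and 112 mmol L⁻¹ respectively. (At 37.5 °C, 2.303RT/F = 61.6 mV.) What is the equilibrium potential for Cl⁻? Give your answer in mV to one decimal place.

E = (61.6/z) · log₁₀([Cl⁻]_out/[Cl⁻]_in) with z = -1.
For an anion, dividing by z = -1 reverses the sign.
= (61.6/-1) · log₁₀(112/19.0) = -61.60 · log₁₀(5.895)
= -61.60 · (0.7705) = -47.46 mV

-47.5 mV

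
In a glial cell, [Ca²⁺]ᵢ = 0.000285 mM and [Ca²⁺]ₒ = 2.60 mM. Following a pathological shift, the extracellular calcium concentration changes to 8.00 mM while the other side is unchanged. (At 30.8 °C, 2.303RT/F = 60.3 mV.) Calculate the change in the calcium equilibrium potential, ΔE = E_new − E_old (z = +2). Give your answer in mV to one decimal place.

14.7 mV

E_old = (60.3/2)·log₁₀(2.60/0.000285) = 119.40 mV
E_new = (60.3/2)·log₁₀(8.00/0.000285) = 134.11 mV
ΔE = 134.11 − (119.40) = 14.72 mV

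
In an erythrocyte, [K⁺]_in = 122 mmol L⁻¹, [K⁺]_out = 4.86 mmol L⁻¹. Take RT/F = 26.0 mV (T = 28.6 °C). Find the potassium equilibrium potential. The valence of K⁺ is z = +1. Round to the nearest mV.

E = (26.0/z) · ln([K⁺]_out/[K⁺]_in) with z = +1.
= (26.0/1) · ln(4.86/122) = 26.00 · ln(0.03984)
= 26.00 · (-3.2230) = -83.80 mV

-84 mV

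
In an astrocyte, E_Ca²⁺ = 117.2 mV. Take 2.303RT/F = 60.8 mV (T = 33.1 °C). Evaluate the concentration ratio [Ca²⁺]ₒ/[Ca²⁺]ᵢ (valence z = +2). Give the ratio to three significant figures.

log₁₀([out]/[in]) = E·z/(60.8) = 117.2 × 2 / 60.8 = 3.8553
[out]/[in] = 10^(3.8553) = 7166

7170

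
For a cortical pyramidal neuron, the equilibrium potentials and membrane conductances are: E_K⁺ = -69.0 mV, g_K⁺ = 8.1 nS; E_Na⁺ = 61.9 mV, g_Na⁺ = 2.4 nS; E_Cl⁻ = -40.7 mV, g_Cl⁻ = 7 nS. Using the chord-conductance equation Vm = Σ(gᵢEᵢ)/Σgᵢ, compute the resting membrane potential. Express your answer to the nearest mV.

Σ gᵢEᵢ = 8.1·(-69.0) + 2.4·(61.9) + 7·(-40.7) = -695.24
Σ gᵢ = 8.1 + 2.4 + 7 = 17.5
Vm = -695.24 / 17.5 = -39.73 mV

-40 mV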